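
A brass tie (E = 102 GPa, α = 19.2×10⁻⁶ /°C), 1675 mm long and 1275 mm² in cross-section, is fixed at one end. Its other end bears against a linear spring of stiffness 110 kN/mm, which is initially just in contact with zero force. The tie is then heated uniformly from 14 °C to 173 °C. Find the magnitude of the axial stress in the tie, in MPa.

σ ≈ 183 MPa (compressive)

Free thermal expansion: δ_free = αΔT L = 19.2×10⁻⁶ × 159 × 1675 = 5.113 mm.
Let P be the compressive force at the spring. The tie shortens elastically by PL/(AE) and the spring compresses by P/k; together these equal δ_free.
So P = δ_free / [L/(AE) + 1/k] = 5.113 / [ 1675/(1275×102×10³) + 1/(110×10³) ].
P = 5.113 / 2.197×10⁻⁵ = 232700 N.
σ = P/A = 232700/1275 = 182.5 MPa.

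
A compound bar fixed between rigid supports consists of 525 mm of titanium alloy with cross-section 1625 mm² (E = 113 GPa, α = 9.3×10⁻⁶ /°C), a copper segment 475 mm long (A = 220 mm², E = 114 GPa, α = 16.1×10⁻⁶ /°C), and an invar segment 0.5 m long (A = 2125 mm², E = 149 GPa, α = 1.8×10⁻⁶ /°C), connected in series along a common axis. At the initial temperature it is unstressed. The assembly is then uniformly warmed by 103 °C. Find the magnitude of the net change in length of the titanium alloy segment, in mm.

With the walls removed the bar would change length by δ_free = Σ αᵢΔT Lᵢ = 9.3×10⁻⁶×103×525 + 16.1×10⁻⁶×103×475 + 1.8×10⁻⁶×103×500 = 1.383 mm.
The rigid supports impose zero overall length change; the single axial force P common to all segments must satisfy P Σ Lᵢ/(AᵢEᵢ) = δ_free.
Σ Lᵢ/(AᵢEᵢ) = 525/(1625×113×10³) + 475/(220×114×10³) + 500/(2125×149×10³) = 2.338×10⁻⁵ mm/N.
Hence P = δ_free / Σ(L/AE) = 1.383/2.338×10⁻⁵ = 59.17 kN (compressive).
For the titanium alloy segment, free thermal change = 9.3×10⁻⁶×103×525 = 0.5029 mm and elastic change from P = 59170×525/(1625×113×10³) = 0.1692 mm; these oppose, so the net change is 0.334 mm (segment lengthens).

|ΔL| ≈ 0.334 mm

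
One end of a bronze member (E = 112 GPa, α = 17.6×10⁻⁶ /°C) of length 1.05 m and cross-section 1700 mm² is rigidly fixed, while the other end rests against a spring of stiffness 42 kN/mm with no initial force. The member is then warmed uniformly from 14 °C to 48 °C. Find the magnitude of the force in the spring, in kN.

Free thermal expansion: δ_free = αΔT L = 17.6×10⁻⁶ × 34 × 1050 = 0.6283 mm.
With a force P in the spring, the elastic change of the member is PL/(AE) and that of the spring is P/k; compatibility requires their sum to equal δ_free.
So P = δ_free / [L/(AE) + 1/k] = 0.6283 / [ 1050/(1700×112×10³) + 1/(42×10³) ].
P = 0.6283 / 2.932×10⁻⁵ = 21430 N.

P ≈ 21.4 kN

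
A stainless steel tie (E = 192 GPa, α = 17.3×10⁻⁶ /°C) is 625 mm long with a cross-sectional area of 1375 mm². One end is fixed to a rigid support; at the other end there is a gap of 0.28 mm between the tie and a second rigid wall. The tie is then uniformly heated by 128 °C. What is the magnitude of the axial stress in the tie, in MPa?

σ ≈ 339 MPa (compressive)

Free thermal elongation = αΔT L = 17.3×10⁻⁶ × 128 × 625 = 1.384 mm.
The gap closes (δ_free > 0.28 mm) and the wall then resists a further 1.384 − 0.28 = 1.104 mm of expansion.
Compatibility: PL/(AE) = 1.104 mm, so σ = P/A = E × (1.104/625) = 339.1 MPa.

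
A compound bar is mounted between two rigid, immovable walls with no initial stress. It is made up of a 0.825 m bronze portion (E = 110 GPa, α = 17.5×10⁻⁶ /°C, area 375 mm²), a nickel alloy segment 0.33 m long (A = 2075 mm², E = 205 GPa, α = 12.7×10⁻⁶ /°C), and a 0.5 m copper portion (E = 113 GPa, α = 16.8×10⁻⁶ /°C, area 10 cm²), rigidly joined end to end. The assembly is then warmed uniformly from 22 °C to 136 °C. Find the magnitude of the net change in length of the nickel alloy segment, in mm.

|ΔL| ≈ 0.383 mm

With the walls removed the bar would change length by δ_free = Σ αᵢΔT Lᵢ = 17.5×10⁻⁶×114×825 + 12.7×10⁻⁶×114×330 + 16.8×10⁻⁶×114×500 = 3.081 mm.
The rigid supports impose zero overall length change; the single axial force P common to all segments must satisfy P Σ Lᵢ/(AᵢEᵢ) = δ_free.
Σ Lᵢ/(AᵢEᵢ) = 825/(375×110×10³) + 330/(2075×205×10³) + 500/(1000×113×10³) = 2.52×10⁻⁵ mm/N.
So P = 3.081 / 2.52×10⁻⁵ = 122.3 kN, compressive.
For the nickel alloy segment, free thermal change = 12.7×10⁻⁶×114×330 = 0.4778 mm and elastic change from P = 122300×330/(2075×205×10³) = 0.09485 mm; these oppose, so the net change is 0.383 mm (segment lengthens).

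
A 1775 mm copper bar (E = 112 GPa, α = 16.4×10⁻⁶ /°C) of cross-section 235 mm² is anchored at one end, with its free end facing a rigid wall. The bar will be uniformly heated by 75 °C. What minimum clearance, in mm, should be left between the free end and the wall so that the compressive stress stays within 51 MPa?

With no wall the bar would lengthen by αΔT L = 16.4×10⁻⁶ × 75 × 1775 = 2.183 mm.
At the allowable stress the elastic shortening the wall may impose is σL/E = 51 × 1775 / (112×10³) = 0.8083 mm.
The gap must absorb the remainder: g_min = 2.183 − 0.8083 = 1.375 mm.

g ≈ 1.37 mm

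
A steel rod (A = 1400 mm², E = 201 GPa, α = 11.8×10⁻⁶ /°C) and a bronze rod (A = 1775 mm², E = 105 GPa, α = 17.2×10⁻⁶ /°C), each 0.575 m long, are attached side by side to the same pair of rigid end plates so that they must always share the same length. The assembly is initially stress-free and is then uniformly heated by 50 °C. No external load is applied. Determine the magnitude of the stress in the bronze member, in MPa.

Equilibrium of a rigid end plate with no external load gives equal and opposite internal forces ±P in the two members. Since α_{bronze} > α_{steel}, heating drives the bronze into compression and the steel into tension.
Setting the final lengths equal and cancelling L: (α₁ − α₂)ΔT = P/(A₁E₁) + P/(A₂E₂).
|α₁ − α₂|·ΔT = 5.4×10⁻⁶ × 50 = 0.00027.
1/(A₁E₁) + 1/(A₂E₂) = 1/(1400×201×10³) + 1/(1775×105×10³) = 8.919×10⁻⁹ N⁻¹.
P = 0.00027 / 8.919×10⁻⁹ = 30270 N = 30.27 kN.
σ_{bronze} = P/A₂ = 30270/1775 = 17.05 MPa, compressive.

σ ≈ 17.1 MPa (compressive)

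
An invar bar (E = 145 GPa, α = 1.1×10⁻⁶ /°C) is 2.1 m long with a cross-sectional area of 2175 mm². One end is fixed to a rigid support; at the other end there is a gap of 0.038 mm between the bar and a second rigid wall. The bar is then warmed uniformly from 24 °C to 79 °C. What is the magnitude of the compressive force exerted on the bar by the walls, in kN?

P ≈ 13.4 kN

Unrestrained expansion: δ_free = αΔT L = 1.1×10⁻⁶ × 55 × 2100 = 0.127 mm.
This exceeds the 0.038 mm gap, so the wall pushes back. The portion of expansion that must be recovered elastically is δ_free − gap = 0.127 − 0.038 = 0.08905 mm.
So σ = E(δ_free − g)/L = 145×10³ × 0.08905/2100 = 6.149 MPa.
Force on the wall = σA = 6.149 × 2175 mm² = 13.37 kN.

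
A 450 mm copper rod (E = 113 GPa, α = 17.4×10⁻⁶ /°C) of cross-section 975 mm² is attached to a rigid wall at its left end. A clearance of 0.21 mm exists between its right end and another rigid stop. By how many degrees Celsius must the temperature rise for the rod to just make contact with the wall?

Contact occurs when the free expansion equals the gap: αΔT L = 0.21 mm.
ΔT = 0.21 / (17.4×10⁻⁶ × 450) = 26.82 °C.

ΔT ≈ 26.8 °C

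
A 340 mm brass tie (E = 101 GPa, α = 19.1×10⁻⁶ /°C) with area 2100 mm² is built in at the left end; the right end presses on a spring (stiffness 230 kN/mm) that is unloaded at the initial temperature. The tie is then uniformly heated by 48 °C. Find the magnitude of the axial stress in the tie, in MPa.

σ ≈ 24.9 MPa (compressive)

Free thermal expansion: δ_free = αΔT L = 19.1×10⁻⁶ × 48 × 340 = 0.3117 mm.
With a force P in the spring, the elastic change of the tie is PL/(AE) and that of the spring is P/k; compatibility requires their sum to equal δ_free.
So P = δ_free / [L/(AE) + 1/k] = 0.3117 / [ 340/(2100×101×10³) + 1/(230×10³) ].
P = 0.3117 / 5.951×10⁻⁶ = 52380 N.
σ = P/A = 52380/2100 = 24.94 MPa.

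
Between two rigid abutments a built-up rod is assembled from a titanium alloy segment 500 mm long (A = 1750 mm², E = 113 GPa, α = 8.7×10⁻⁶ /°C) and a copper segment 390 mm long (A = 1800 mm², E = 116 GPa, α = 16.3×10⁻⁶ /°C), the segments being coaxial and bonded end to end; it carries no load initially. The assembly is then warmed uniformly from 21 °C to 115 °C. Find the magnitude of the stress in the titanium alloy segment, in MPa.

σ ≈ 131 MPa (compressive)

With the walls removed the bar would change length by δ_free = Σ αᵢΔT Lᵢ = 8.7×10⁻⁶×94×500 + 16.3×10⁻⁶×94×390 = 1.006 mm.
The walls prevent any net length change, so an axial force P (same in every segment) develops. Compatibility: P · Σ Lᵢ/(AᵢEᵢ) = δ_free.
Σ Lᵢ/(AᵢEᵢ) = 500/(1750×113×10³) + 390/(1800×116×10³) = 4.396×10⁻⁶ mm/N.
P = 1.006 / 4.396×10⁻⁶ = 228900 N = 228.9 kN, compressive.
σ_{titanium alloy} = P / A = 228900 / 1750 = 130.8 MPa.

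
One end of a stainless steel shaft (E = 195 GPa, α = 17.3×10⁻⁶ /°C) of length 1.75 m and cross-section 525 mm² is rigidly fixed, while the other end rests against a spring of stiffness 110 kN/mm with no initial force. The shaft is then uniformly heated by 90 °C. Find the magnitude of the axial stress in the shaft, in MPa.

The unrestrained thermal change is αΔT L = 17.3×10⁻⁶ × 90 × 1750 = 2.725 mm.
With a force P in the spring, the elastic change of the shaft is PL/(AE) and that of the spring is P/k; compatibility requires their sum to equal δ_free.
So P = δ_free / [L/(AE) + 1/k] = 2.725 / [ 1750/(525×195×10³) + 1/(110×10³) ].
P = 2.725 / 2.618×10⁻⁵ = 104100 N.
σ = P/A = 104100/525 = 198.2 MPa.

σ ≈ 198 MPa (compressive)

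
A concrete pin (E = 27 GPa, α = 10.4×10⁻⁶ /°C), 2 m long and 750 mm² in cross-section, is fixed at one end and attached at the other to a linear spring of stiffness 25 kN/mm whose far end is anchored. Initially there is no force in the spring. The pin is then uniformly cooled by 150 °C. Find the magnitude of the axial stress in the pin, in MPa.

σ ≈ 30 MPa (tensile)

The unrestrained thermal change is αΔT L = 10.4×10⁻⁶ × 150 × 2000 = 3.12 mm.
With a force P in the spring, the elastic change of the pin is PL/(AE) and that of the spring is P/k; compatibility requires their sum to equal δ_free.
So P = δ_free / [L/(AE) + 1/k] = 3.12 / [ 2000/(750×27×10³) + 1/(25×10³) ].
P = 3.12 / 0.0001388 = 22480 N.
σ = P/A = 22480/750 = 29.98 MPa.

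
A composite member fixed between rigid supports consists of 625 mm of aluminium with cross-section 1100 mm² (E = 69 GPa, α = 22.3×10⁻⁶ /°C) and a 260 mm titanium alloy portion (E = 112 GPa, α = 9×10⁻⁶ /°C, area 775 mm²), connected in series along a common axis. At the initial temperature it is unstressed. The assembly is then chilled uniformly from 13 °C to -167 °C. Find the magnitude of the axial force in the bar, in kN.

P ≈ 261 kN (tensile)

Free thermal contraction of the whole bar: Σ αᵢΔT Lᵢ = 22.3×10⁻⁶×180×625 + 9×10⁻⁶×180×260 = 2.93 mm.
The rigid supports impose zero overall length change; the single axial force P common to all segments must satisfy P Σ Lᵢ/(AᵢEᵢ) = δ_free.
The series flexibility is Σ Lᵢ/(AᵢEᵢ) = 625/(1100×69×10³) + 260/(775×112×10³) = 1.123×10⁻⁵ mm/N.
Hence P = δ_free / Σ(L/AE) = 2.93/1.123×10⁻⁵ = 260.9 kN (tensile).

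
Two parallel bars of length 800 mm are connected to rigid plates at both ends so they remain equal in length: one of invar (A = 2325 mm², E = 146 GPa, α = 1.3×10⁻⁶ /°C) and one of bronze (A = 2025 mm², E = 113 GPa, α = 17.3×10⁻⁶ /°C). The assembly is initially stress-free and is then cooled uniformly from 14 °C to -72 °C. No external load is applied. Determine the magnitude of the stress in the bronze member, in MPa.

The bronze has the larger α, so on cooling it would change length more than the invar if both were free. The rigid plates force a common final length, so the bronze is put into tension and the invar into compression, with equal and opposite forces P (no external load).
Equating the net (thermal + elastic) strains gives |α₁ − α₂|·ΔT = P·[1/(A₁E₁) + 1/(A₂E₂)].
|α₁ − α₂|·ΔT = 16×10⁻⁶ × 86 = 0.001376.
1/(A₁E₁) + 1/(A₂E₂) = 1/(2325×146×10³) + 1/(2025×113×10³) = 7.316×10⁻⁹ N⁻¹.
So P = 0.001376 / 7.316×10⁻⁹ = 188.1 kN.
σ_{bronze} = P/A₂ = 188100/2025 = 92.88 MPa, tensile.

σ ≈ 92.9 MPa (tensile)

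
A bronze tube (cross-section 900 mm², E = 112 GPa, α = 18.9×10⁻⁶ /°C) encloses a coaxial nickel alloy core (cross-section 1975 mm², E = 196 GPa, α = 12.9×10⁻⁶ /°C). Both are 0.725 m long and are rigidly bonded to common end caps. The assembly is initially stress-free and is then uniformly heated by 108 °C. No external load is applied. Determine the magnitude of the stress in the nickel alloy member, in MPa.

σ ≈ 26.2 MPa (tensile)

Equilibrium of a rigid end plate with no external load gives equal and opposite internal forces ±P in the two members. Since α_{bronze} > α_{nickel alloy}, heating drives the bronze into compression and the nickel alloy into tension.
Equating the net (thermal + elastic) strains gives |α₁ − α₂|·ΔT = P·[1/(A₁E₁) + 1/(A₂E₂)].
|α₁ − α₂|·ΔT = 6×10⁻⁶ × 108 = 0.000648.
1/(A₁E₁) + 1/(A₂E₂) = 1/(900×112×10³) + 1/(1975×196×10³) = 1.25×10⁻⁸ N⁻¹.
So P = 0.000648 / 1.25×10⁻⁸ = 51.82 kN.
σ_{nickel alloy} = P/A₂ = 51820/1975 = 26.24 MPa, tensile.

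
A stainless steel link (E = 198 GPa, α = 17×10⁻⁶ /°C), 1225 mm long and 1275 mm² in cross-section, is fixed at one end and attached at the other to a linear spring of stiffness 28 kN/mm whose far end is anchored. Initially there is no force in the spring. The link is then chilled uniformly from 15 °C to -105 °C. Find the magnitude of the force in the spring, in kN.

Free thermal contraction: δ_free = αΔT L = 17×10⁻⁶ × 120 × 1225 = 2.499 mm.
With a force P in the spring, the elastic change of the link is PL/(AE) and that of the spring is P/k; compatibility requires their sum to equal δ_free.
So P = δ_free / [L/(AE) + 1/k] = 2.499 / [ 1225/(1275×198×10³) + 1/(28×10³) ].
P = 2.499 / 4.057×10⁻⁵ = 61600 N.

P ≈ 61.6 kN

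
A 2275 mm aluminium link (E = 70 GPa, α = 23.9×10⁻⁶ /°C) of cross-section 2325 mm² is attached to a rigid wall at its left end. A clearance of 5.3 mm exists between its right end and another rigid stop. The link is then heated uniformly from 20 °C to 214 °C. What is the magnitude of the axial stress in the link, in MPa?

Free thermal elongation = αΔT L = 23.9×10⁻⁶ × 194 × 2275 = 10.55 mm.
After closing the 5.3 mm clearance, 10.55 − 5.3 = 5.248 mm of expansion remains to be suppressed by the wall.
Compatibility: PL/(AE) = 5.248 mm, so σ = P/A = E × (5.248/2275) = 161.5 MPa.

σ ≈ 161 MPa (compressive)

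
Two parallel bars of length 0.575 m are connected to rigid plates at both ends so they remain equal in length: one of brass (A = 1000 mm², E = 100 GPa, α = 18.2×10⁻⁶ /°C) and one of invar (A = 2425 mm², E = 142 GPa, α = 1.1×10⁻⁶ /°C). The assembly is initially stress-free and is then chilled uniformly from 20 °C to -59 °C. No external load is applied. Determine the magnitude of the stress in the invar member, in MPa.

σ ≈ 43.2 MPa (compressive)

Equilibrium of a rigid end plate with no external load gives equal and opposite internal forces ±P in the two members. Since α_{brass} > α_{invar}, cooling drives the brass into tension and the invar into compression.
Setting the final lengths equal and cancelling L: (α₁ − α₂)ΔT = P/(A₁E₁) + P/(A₂E₂).
|α₁ − α₂|·ΔT = 17.1×10⁻⁶ × 79 = 0.001351.
1/(A₁E₁) + 1/(A₂E₂) = 1/(1000×100×10³) + 1/(2425×142×10³) = 1.29×10⁻⁸ N⁻¹.
So P = 0.001351 / 1.29×10⁻⁸ = 104.7 kN.
σ_{invar} = P/A₂ = 104700/2425 = 43.17 MPa, compressive.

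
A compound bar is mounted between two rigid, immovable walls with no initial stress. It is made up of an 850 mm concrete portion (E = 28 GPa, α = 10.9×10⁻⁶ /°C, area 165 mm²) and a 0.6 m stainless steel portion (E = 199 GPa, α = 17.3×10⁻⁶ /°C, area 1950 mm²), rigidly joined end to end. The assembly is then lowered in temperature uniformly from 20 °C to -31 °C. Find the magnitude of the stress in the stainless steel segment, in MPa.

If the supports were absent, the total length change would be Σ αᵢΔT Lᵢ = 10.9×10⁻⁶×51×850 + 17.3×10⁻⁶×51×600 = 1.002 mm.
Since the ends are fixed, an axial force P builds up, equal in every segment, with P · Σ Lᵢ/(AᵢEᵢ) = δ_free.
Σ Lᵢ/(AᵢEᵢ) = 850/(165×28×10³) + 600/(1950×199×10³) = 0.0001855 mm/N.
So P = 1.002 / 0.0001855 = 5.4 kN, tensile.
σ_{stainless steel} = P / A = 5400 / 1950 = 2.769 MPa.

σ ≈ 2.77 MPa (tensile)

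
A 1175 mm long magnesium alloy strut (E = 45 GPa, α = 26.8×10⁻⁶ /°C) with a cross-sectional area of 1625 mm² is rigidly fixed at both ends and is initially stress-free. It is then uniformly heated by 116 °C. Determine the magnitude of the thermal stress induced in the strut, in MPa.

σ ≈ 140 MPa (compressive)

With length fixed, the mechanical strain must cancel the thermal strain αΔT = 26.8×10⁻⁶ × 116 = 3108.8×10⁻⁶.
σ = EαΔT = 45×10³ × 26.8×10⁻⁶ × 116 = 139.9 MPa (compressive; the strut is trying to expand).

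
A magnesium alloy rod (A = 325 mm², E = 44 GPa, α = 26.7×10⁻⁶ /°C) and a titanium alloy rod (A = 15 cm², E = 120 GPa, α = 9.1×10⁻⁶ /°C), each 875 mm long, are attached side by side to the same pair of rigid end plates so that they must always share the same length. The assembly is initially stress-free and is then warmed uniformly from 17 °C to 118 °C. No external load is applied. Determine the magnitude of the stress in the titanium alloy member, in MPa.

Equilibrium of a rigid end plate with no external load gives equal and opposite internal forces ±P in the two members. Since α_{magnesium alloy} > α_{titanium alloy}, heating drives the magnesium alloy into compression and the titanium alloy into tension.
Equating the net (thermal + elastic) strains gives |α₁ − α₂|·ΔT = P·[1/(A₁E₁) + 1/(A₂E₂)].
|α₁ − α₂|·ΔT = 17.6×10⁻⁶ × 101 = 0.001778.
1/(A₁E₁) + 1/(A₂E₂) = 1/(325×44×10³) + 1/(1500×120×10³) = 7.549×10⁻⁸ N⁻¹.
So P = 0.001778 / 7.549×10⁻⁸ = 23.55 kN.
σ_{titanium alloy} = P/A₂ = 23550/1500 = 15.7 MPa, tensile.

σ ≈ 15.7 MPa (tensile)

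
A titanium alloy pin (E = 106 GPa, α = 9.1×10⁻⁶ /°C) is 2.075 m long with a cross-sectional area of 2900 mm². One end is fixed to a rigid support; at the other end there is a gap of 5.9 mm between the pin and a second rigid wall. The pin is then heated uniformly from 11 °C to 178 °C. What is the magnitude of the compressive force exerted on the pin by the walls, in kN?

Free thermal elongation = αΔT L = 9.1×10⁻⁶ × 167 × 2075 = 3.153 mm.
Since δ_free = 3.15 mm is less than the 5.9 mm gap, the pin never touches the wall. No axial force develops.

P ≈ 0 kN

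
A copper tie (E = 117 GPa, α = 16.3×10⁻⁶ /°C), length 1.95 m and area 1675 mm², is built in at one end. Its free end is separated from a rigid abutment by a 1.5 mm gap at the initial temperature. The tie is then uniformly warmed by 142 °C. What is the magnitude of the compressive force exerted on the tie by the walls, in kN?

P ≈ 303 kN

If the wall were absent the tie would grow by αΔT L = 16.3×10⁻⁶ × 142 × 1950 = 4.513 mm.
The gap closes (δ_free > 1.5 mm) and the wall then resists a further 4.513 − 1.5 = 3.013 mm of expansion.
That suppressed elongation corresponds to σ = E·Δ/L = 117×10³ × 3.013/1950 = 180.8 MPa.
P = σA = 180.8 × 1675 = 302.9 kN.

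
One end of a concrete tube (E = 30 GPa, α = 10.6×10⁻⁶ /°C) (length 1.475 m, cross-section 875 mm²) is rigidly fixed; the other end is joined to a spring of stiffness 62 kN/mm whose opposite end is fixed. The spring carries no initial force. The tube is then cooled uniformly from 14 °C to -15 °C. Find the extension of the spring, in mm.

The unrestrained thermal change is αΔT L = 10.6×10⁻⁶ × 29 × 1475 = 0.4534 mm.
With a force P in the spring, the elastic change of the tube is PL/(AE) and that of the spring is P/k; compatibility requires their sum to equal δ_free.
P [ L/(AE) + 1/k ] = δ_free → P [ 1475/(875×30×10³) + 1/(62×10³) ] = 0.4534.
P = 0.4534 / 7.232×10⁻⁵ = 6270 N.
Spring extension = P/k = 6270/(62×10³) = 0.1011 mm.

δ ≈ 0.101 mm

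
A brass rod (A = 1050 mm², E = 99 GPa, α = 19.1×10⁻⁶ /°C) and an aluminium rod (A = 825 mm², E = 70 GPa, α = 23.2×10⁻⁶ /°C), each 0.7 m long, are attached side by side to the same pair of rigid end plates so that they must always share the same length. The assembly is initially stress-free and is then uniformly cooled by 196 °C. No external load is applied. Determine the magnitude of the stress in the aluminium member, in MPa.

σ ≈ 36.2 MPa (tensile)

The aluminium has the larger α, so on cooling it would change length more than the brass if both were free. The rigid plates force a common final length, so the aluminium is put into tension and the brass into compression, with equal and opposite forces P (no external load).
Setting the final lengths equal and cancelling L: (α₁ − α₂)ΔT = P/(A₁E₁) + P/(A₂E₂).
|α₁ − α₂|·ΔT = 4.1×10⁻⁶ × 196 = 0.0008036.
1/(A₁E₁) + 1/(A₂E₂) = 1/(1050×99×10³) + 1/(825×70×10³) = 2.694×10⁻⁸ N⁻¹.
So P = 0.0008036 / 2.694×10⁻⁸ = 29.83 kN.
σ_{aluminium} = P/A₂ = 29830/825 = 36.16 MPa, tensile.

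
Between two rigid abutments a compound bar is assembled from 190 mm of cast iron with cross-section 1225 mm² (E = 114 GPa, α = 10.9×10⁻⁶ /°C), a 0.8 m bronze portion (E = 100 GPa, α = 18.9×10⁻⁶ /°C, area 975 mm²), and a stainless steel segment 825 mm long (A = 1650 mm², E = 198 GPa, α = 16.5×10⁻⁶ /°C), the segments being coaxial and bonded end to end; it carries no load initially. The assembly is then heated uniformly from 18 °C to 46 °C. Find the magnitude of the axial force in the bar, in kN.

P ≈ 71.3 kN (compressive)

Free thermal expansion of the whole bar: Σ αᵢΔT Lᵢ = 10.9×10⁻⁶×28×190 + 18.9×10⁻⁶×28×800 + 16.5×10⁻⁶×28×825 = 0.8625 mm.
The rigid supports impose zero overall length change; the single axial force P common to all segments must satisfy P Σ Lᵢ/(AᵢEᵢ) = δ_free.
The series flexibility is Σ Lᵢ/(AᵢEᵢ) = 190/(1225×114×10³) + 800/(975×100×10³) + 825/(1650×198×10³) = 1.209×10⁻⁵ mm/N.
So P = 0.8625 / 1.209×10⁻⁵ = 71.33 kN, compressive.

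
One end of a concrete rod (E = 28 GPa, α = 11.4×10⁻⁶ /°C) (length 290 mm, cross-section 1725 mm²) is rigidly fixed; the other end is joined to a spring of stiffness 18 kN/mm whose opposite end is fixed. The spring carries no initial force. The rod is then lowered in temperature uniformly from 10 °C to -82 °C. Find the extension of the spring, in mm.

The unrestrained thermal change is αΔT L = 11.4×10⁻⁶ × 92 × 290 = 0.3042 mm.
Let P be the tensile force in the spring. The rod extends elastically by PL/(AE) and the spring stretches by P/k; together these equal δ_free.
P [ L/(AE) + 1/k ] = δ_free → P [ 290/(1725×28×10³) + 1/(18×10³) ] = 0.3042.
P = 0.3042 / 6.156×10⁻⁵ = 4941 N.
Spring extension = P/k = 4941/(18×10³) = 0.2745 mm.

δ ≈ 0.274 mm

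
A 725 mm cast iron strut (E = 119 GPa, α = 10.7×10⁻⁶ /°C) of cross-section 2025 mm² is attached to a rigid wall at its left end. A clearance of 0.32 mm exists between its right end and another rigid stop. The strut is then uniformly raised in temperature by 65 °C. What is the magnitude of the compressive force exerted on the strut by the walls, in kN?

P ≈ 61.2 kN

Unrestrained expansion: δ_free = αΔT L = 10.7×10⁻⁶ × 65 × 725 = 0.5042 mm.
This exceeds the 0.32 mm gap, so the wall pushes back. The portion of expansion that must be recovered elastically is δ_free − gap = 0.5042 − 0.32 = 0.1842 mm.
That suppressed elongation corresponds to σ = E·Δ/L = 119×10³ × 0.1842/725 = 30.24 MPa.
Force on the wall = σA = 30.24 × 2025 mm² = 61.24 kN.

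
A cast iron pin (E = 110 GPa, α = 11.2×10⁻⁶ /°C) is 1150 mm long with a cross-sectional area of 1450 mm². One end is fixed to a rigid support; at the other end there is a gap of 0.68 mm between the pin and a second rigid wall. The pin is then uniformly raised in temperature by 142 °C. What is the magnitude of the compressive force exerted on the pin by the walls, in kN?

P ≈ 159 kN

If the wall were absent the pin would grow by αΔT L = 11.2×10⁻⁶ × 142 × 1150 = 1.829 mm.
After closing the 0.68 mm clearance, 1.829 − 0.68 = 1.149 mm of expansion remains to be suppressed by the wall.
Compatibility: PL/(AE) = 1.149 mm, so σ = P/A = E × (1.149/1150) = 109.9 MPa.
Force on the wall = σA = 109.9 × 1450 mm² = 159.4 kN.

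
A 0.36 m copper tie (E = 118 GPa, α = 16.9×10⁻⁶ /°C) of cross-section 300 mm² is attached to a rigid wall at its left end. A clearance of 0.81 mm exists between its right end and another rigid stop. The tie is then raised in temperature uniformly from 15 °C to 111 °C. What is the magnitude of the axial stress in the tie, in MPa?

σ ≈ 0 MPa

If the wall were absent the tie would grow by αΔT L = 16.9×10⁻⁶ × 96 × 360 = 0.5841 mm.
This is smaller than the 0.81 mm clearance, so the tie expands freely without reaching the stop — the stress is zero.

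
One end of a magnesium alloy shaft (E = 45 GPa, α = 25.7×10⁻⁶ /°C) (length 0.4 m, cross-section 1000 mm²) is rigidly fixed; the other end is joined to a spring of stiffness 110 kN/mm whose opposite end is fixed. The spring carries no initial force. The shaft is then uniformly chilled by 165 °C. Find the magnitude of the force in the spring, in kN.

Free thermal contraction: δ_free = αΔT L = 25.7×10⁻⁶ × 165 × 400 = 1.696 mm.
Let P be the tensile force in the spring. The shaft extends elastically by PL/(AE) and the spring stretches by P/k; together these equal δ_free.
So P = δ_free / [L/(AE) + 1/k] = 1.696 / [ 400/(1000×45×10³) + 1/(110×10³) ].
P = 1.696 / 1.798×10⁻⁵ = 94340 N.

P ≈ 94.3 kN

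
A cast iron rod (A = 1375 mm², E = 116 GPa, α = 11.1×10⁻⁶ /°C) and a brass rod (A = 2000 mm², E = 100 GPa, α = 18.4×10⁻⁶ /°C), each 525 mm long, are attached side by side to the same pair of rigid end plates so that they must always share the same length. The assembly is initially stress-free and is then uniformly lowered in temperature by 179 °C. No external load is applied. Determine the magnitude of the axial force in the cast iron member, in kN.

P ≈ 116 kN (compressive in the cast iron)

Equilibrium of a rigid end plate with no external load gives equal and opposite internal forces ±P in the two members. Since α_{brass} > α_{cast iron}, cooling drives the brass into tension and the cast iron into compression.
Equating the net (thermal + elastic) strains gives |α₁ − α₂|·ΔT = P·[1/(A₁E₁) + 1/(A₂E₂)].
|α₁ − α₂|·ΔT = 7.3×10⁻⁶ × 179 = 0.001307.
1/(A₁E₁) + 1/(A₂E₂) = 1/(1375×116×10³) + 1/(2000×100×10³) = 1.127×10⁻⁸ N⁻¹.
P = 0.001307 / 1.127×10⁻⁸ = 115900 N = 115.9 kN.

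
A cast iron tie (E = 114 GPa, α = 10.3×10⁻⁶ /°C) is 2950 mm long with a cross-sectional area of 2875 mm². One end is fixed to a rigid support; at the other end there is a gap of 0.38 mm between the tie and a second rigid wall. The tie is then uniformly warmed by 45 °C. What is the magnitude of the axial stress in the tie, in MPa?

Free thermal elongation = αΔT L = 10.3×10⁻⁶ × 45 × 2950 = 1.367 mm.
The gap closes (δ_free > 0.38 mm) and the wall then resists a further 1.367 − 0.38 = 0.9873 mm of expansion.
Compatibility: PL/(AE) = 0.9873 mm, so σ = P/A = E × (0.9873/2950) = 38.15 MPa.

σ ≈ 38.2 MPa (compressive)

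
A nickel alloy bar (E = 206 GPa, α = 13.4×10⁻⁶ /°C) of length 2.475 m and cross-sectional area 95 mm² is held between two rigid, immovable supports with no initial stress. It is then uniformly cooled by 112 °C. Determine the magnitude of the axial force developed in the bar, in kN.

Full restraint means ε = 0, so the stress is σ = EαΔT = 206×10³ × 13.4×10⁻⁶ × 112 = 309.2 MPa.
P = AEαΔT = 95 × 206×10³ × 13.4×10⁻⁶ × 112 = 29.37 kN (tensile).

P ≈ 29.4 kN (tensile)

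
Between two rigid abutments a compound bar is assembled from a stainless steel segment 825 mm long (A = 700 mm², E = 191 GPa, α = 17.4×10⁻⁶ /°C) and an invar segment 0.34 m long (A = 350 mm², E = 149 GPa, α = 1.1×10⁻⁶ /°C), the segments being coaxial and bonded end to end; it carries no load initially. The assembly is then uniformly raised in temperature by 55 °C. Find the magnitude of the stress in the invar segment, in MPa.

σ ≈ 182 MPa (compressive)

If the supports were absent, the total length change would be Σ αᵢΔT Lᵢ = 17.4×10⁻⁶×55×825 + 1.1×10⁻⁶×55×340 = 0.8101 mm.
Since the ends are fixed, an axial force P builds up, equal in every segment, with P · Σ Lᵢ/(AᵢEᵢ) = δ_free.
Σ Lᵢ/(AᵢEᵢ) = 825/(700×191×10³) + 340/(350×149×10³) = 1.269×10⁻⁵ mm/N.
So P = 0.8101 / 1.269×10⁻⁵ = 63.84 kN, compressive.
σ_{invar} = P / A = 63840 / 350 = 182.4 MPa.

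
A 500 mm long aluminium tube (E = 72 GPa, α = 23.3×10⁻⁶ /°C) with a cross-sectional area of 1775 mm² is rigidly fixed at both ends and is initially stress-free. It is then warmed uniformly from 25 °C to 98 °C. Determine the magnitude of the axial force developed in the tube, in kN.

Full restraint means ε = 0, so the stress is σ = EαΔT = 72×10³ × 23.3×10⁻⁶ × 73 = 122.5 MPa.
Then P = σA = 122.5 × 1775 mm² = 217.4 kN, compressive.

P ≈ 217 kN (compressive)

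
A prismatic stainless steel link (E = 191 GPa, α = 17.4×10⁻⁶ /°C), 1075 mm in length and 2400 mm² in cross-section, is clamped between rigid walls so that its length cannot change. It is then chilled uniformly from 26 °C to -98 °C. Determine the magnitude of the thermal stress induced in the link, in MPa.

With length fixed, the mechanical strain must cancel the thermal strain αΔT = 17.4×10⁻⁶ × 124 = 2157.6×10⁻⁶.
σ = EαΔT = 191×10³ × 17.4×10⁻⁶ × 124 = 412.1 MPa (tensile; the link is trying to contract).

σ ≈ 412 MPa (tensile)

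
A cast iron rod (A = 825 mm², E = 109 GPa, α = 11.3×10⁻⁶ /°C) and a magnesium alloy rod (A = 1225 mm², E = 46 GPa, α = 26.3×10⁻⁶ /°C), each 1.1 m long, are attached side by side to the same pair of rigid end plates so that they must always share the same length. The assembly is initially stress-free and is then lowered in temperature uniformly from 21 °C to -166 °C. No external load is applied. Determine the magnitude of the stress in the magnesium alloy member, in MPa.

σ ≈ 79.3 MPa (tensile)

The magnesium alloy has the larger α, so on cooling it would change length more than the cast iron if both were free. The rigid plates force a common final length, so the magnesium alloy is put into tension and the cast iron into compression, with equal and opposite forces P (no external load).
Setting the final lengths equal and cancelling L: (α₁ − α₂)ΔT = P/(A₁E₁) + P/(A₂E₂).
|α₁ − α₂|·ΔT = 15×10⁻⁶ × 187 = 0.002805.
1/(A₁E₁) + 1/(A₂E₂) = 1/(825×109×10³) + 1/(1225×46×10³) = 2.887×10⁻⁸ N⁻¹.
P = 0.002805 / 2.887×10⁻⁸ = 97170 N = 97.17 kN.
σ_{magnesium alloy} = P/A₂ = 97170/1225 = 79.32 MPa, tensile.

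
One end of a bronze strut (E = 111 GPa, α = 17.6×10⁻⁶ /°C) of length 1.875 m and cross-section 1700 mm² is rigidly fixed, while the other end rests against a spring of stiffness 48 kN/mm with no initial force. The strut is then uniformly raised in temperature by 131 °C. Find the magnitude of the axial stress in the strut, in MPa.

If the spring were absent the strut would lengthen by αΔT L = 17.6×10⁻⁶ × 131 × 1875 = 4.323 mm.
Let P be the compressive force at the spring. The strut shortens elastically by PL/(AE) and the spring compresses by P/k; together these equal δ_free.
P [ L/(AE) + 1/k ] = δ_free → P [ 1875/(1700×111×10³) + 1/(48×10³) ] = 4.323.
P = 4.323 / 3.077×10⁻⁵ = 140500 N.
σ = P/A = 140500/1700 = 82.64 MPa.

σ ≈ 82.6 MPa (compressive)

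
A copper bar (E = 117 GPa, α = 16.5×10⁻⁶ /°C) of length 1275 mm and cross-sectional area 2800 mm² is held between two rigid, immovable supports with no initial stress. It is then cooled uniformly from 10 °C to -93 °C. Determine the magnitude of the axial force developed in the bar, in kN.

P ≈ 557 kN (tensile)

Full restraint means ε = 0, so the stress is σ = EαΔT = 117×10³ × 16.5×10⁻⁶ × 103 = 198.8 MPa.
P = AEαΔT = 2800 × 117×10³ × 16.5×10⁻⁶ × 103 = 556.8 kN (tensile).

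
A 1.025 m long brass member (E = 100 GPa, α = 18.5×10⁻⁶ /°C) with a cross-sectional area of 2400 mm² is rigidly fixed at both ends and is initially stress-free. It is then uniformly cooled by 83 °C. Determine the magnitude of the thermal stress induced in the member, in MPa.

The supports are rigid, so the total axial strain is zero. The restrained thermal strain is ε = αΔT = 18.5×10⁻⁶ × 83 = 1535.5×10⁻⁶.
The stress required to suppress this strain is σ = Eε = 100×10³ × 1535.5×10⁻⁶ = 153.5 MPa, tensile since the member is trying to contract.

σ ≈ 154 MPa (tensile)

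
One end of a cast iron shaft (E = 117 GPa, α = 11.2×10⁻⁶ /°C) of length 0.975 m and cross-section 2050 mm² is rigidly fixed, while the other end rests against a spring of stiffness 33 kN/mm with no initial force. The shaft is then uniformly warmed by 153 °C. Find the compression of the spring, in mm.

If the spring were absent the shaft would lengthen by αΔT L = 11.2×10⁻⁶ × 153 × 975 = 1.671 mm.
With a force P in the spring, the elastic change of the shaft is PL/(AE) and that of the spring is P/k; compatibility requires their sum to equal δ_free.
So P = δ_free / [L/(AE) + 1/k] = 1.671 / [ 975/(2050×117×10³) + 1/(33×10³) ].
P = 1.671 / 3.437×10⁻⁵ = 48610 N.
Spring compression = P/k = 48610/(33×10³) = 1.473 mm.

δ ≈ 1.47 mm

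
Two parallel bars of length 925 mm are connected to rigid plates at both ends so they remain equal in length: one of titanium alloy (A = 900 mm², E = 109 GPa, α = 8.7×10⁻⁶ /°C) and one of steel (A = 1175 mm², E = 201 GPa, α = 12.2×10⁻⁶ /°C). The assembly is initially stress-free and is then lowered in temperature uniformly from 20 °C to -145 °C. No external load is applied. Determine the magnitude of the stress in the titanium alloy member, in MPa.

Equilibrium of a rigid end plate with no external load gives equal and opposite internal forces ±P in the two members. Since α_{steel} > α_{titanium alloy}, cooling drives the steel into tension and the titanium alloy into compression.
Equating the net (thermal + elastic) strains gives |α₁ − α₂|·ΔT = P·[1/(A₁E₁) + 1/(A₂E₂)].
|α₁ − α₂|·ΔT = 3.5×10⁻⁶ × 165 = 0.0005775.
1/(A₁E₁) + 1/(A₂E₂) = 1/(900×109×10³) + 1/(1175×201×10³) = 1.443×10⁻⁸ N⁻¹.
So P = 0.0005775 / 1.443×10⁻⁸ = 40.03 kN.
σ_{titanium alloy} = P/A₁ = 40030/900 = 44.47 MPa, compressive.

σ ≈ 44.5 MPa (compressive)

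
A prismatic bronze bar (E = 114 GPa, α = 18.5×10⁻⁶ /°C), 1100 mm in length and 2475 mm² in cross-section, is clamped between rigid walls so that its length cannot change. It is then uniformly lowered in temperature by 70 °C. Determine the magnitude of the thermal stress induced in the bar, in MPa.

σ ≈ 148 MPa (tensile)

Because both ends are immovable the net strain is zero, and the suppressed thermal strain is αΔT = 18.5×10⁻⁶ × 70 = 1295×10⁻⁶.
The stress required to suppress this strain is σ = Eε = 114×10³ × 1295×10⁻⁶ = 147.6 MPa, tensile since the bar is trying to contract.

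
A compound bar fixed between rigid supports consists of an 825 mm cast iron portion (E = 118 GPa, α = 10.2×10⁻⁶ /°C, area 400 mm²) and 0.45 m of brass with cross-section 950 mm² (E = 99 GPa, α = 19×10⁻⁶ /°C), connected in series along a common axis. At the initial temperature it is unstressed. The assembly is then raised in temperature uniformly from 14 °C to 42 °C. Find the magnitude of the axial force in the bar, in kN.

If the supports were absent, the total length change would be Σ αᵢΔT Lᵢ = 10.2×10⁻⁶×28×825 + 19×10⁻⁶×28×450 = 0.475 mm.
Since the ends are fixed, an axial force P builds up, equal in every segment, with P · Σ Lᵢ/(AᵢEᵢ) = δ_free.
Σ Lᵢ/(AᵢEᵢ) = 825/(400×118×10³) + 450/(950×99×10³) = 2.226×10⁻⁵ mm/N.
P = 0.475 / 2.226×10⁻⁵ = 21340 N = 21.34 kN, compressive.

P ≈ 21.3 kN (compressive)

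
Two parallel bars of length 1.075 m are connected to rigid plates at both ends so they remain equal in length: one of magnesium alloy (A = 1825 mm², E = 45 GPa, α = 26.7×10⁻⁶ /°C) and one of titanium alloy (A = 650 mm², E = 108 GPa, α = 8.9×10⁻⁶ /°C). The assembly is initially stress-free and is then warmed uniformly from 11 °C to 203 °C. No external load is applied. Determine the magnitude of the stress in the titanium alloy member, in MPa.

Both members must finish at the same length. With the larger α, the magnesium alloy tends to over-expand; the plates restrain it, putting the magnesium alloy in compression and the titanium alloy in tension. With no external load the two internal forces are equal and opposite, magnitude P.
Equating the net (thermal + elastic) strains gives |α₁ − α₂|·ΔT = P·[1/(A₁E₁) + 1/(A₂E₂)].
|α₁ − α₂|·ΔT = 17.8×10⁻⁶ × 192 = 0.003418.
1/(A₁E₁) + 1/(A₂E₂) = 1/(1825×45×10³) + 1/(650×108×10³) = 2.642×10⁻⁸ N⁻¹.
So P = 0.003418 / 2.642×10⁻⁸ = 129.3 kN.
σ_{titanium alloy} = P/A₂ = 129300/650 = 199 MPa, tensile.

σ ≈ 199 MPa (tensile)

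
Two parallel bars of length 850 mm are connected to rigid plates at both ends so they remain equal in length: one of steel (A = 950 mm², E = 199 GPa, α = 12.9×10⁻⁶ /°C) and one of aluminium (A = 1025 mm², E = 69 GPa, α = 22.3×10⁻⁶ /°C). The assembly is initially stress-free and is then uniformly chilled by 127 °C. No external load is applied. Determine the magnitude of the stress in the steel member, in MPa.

Equilibrium of a rigid end plate with no external load gives equal and opposite internal forces ±P in the two members. Since α_{aluminium} > α_{steel}, cooling drives the aluminium into tension and the steel into compression.
Compatibility of the two members (thermal + elastic change equal): (α₁ − α₂)ΔT = P·[1/(A₁E₁) + 1/(A₂E₂)].
|α₁ − α₂|·ΔT = 9.4×10⁻⁶ × 127 = 0.001194.
1/(A₁E₁) + 1/(A₂E₂) = 1/(950×199×10³) + 1/(1025×69×10³) = 1.943×10⁻⁸ N⁻¹.
So P = 0.001194 / 1.943×10⁻⁸ = 61.44 kN.
σ_{steel} = P/A₁ = 61440/950 = 64.68 MPa, compressive.

σ ≈ 64.7 MPa (compressive)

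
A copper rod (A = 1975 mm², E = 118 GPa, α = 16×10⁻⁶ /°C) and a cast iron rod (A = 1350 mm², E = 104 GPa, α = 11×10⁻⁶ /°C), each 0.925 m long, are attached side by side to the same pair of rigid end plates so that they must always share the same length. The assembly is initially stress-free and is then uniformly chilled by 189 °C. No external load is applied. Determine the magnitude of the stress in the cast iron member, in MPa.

σ ≈ 61.3 MPa (compressive)

The copper has the larger α, so on cooling it would change length more than the cast iron if both were free. The rigid plates force a common final length, so the copper is put into tension and the cast iron into compression, with equal and opposite forces P (no external load).
Compatibility of the two members (thermal + elastic change equal): (α₁ − α₂)ΔT = P·[1/(A₁E₁) + 1/(A₂E₂)].
|α₁ − α₂|·ΔT = 5×10⁻⁶ × 189 = 0.000945.
1/(A₁E₁) + 1/(A₂E₂) = 1/(1975×118×10³) + 1/(1350×104×10³) = 1.141×10⁻⁸ N⁻¹.
P = 0.000945 / 1.141×10⁻⁸ = 82800 N = 82.8 kN.
σ_{cast iron} = P/A₂ = 82800/1350 = 61.33 MPa, compressive.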